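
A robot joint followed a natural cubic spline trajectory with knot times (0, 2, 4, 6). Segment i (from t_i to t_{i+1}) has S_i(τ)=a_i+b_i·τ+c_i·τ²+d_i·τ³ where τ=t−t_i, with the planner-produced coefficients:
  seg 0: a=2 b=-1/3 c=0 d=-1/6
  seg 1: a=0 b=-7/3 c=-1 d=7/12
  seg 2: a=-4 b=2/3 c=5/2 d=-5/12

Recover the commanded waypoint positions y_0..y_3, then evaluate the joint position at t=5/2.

y_0=2 y_1=0 y_2=-4 y_3=4
S(5/2) = -43/32

y_0 = S_0(0) = a_0 = 2
y_1 = S_1(0) = a_1 = 0
y_2 = S_2(0) = a_2 = -4
y_3 = S_2(2) = 4
t_q=5/2 is in segment 1 (τ=1/2); S_1(τ)=-43/32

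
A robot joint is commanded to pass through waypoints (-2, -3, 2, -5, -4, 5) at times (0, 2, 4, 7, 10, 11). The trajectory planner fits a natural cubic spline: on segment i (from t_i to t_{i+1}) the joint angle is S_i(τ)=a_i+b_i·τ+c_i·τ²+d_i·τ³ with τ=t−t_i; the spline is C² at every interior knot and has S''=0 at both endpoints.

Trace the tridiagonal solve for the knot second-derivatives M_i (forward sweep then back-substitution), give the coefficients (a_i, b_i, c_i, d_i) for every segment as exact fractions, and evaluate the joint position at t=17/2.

  seg 0: a=-2 b=-786/503 c=0 d=1069/4024
  seg 1: a=-3 b=1635/1006 c=3207/2012 d=-2327/4024
  seg 2: a=2 b=534/503 c=-1887/1006 d=6737/27162
  seg 3: a=-5 b=-3517/1006 c=538/1509 d=8329/27162
  seg 4: a=-4 b=3482/503 c=3135/1006 d=-1045/1006
S(17/2) = -67659/8048

Δ: Δ0=-1/2, Δ1=5/2, Δ2=-7/3, Δ3=1/3, Δ4=9
row 1: diag=8, rhs=18; c'=1/4, d'=9/4
row 2: denom=10−2·1/4=19/2; d'=(-29−2·9/4)/(19/2)=-67/19
row 3: denom=12−3·6/19=210/19; d'=(16−3·-67/19)/(210/19)=101/42
row 4: denom=8−3·19/70=503/70; d'=(52−3·101/42)/(503/70)=3135/503
back: M4=3135/503
back: M3=101/42−19/70·3135/503=1076/1509
back: M2=-67/19−6/19·1076/1509=-1887/503
back: M1=9/4−1/4·-1887/503=3207/1006
M: M0=0, M1=3207/1006, M2=-1887/503, M3=1076/1509, M4=3135/503, M5=0
seg 0: a=-2, c=M0/2=0, d=(M1−M0)/(6·2)=1069/4024, b=Δ0−h0·(2M0+M1)/6=-786/503
seg 1: a=-3, c=M1/2=3207/2012, d=(M2−M1)/(6·2)=-2327/4024, b=Δ1−h1·(2M1+M2)/6=1635/1006
seg 2: a=2, c=M2/2=-1887/1006, d=(M3−M2)/(6·3)=6737/27162, b=Δ2−h2·(2M2+M3)/6=534/503
seg 3: a=-5, c=M3/2=538/1509, d=(M4−M3)/(6·3)=8329/27162, b=Δ3−h3·(2M3+M4)/6=-3517/1006
seg 4: a=-4, c=M4/2=3135/1006, d=(M5−M4)/(6·1)=-1045/1006, b=Δ4−h4·(2M4+M5)/6=3482/503
t_q=17/2 → seg 3, τ=3/2; S=-5+-3517/1006·τ+538/1509·τ²+8329/27162·τ³=-67659/8048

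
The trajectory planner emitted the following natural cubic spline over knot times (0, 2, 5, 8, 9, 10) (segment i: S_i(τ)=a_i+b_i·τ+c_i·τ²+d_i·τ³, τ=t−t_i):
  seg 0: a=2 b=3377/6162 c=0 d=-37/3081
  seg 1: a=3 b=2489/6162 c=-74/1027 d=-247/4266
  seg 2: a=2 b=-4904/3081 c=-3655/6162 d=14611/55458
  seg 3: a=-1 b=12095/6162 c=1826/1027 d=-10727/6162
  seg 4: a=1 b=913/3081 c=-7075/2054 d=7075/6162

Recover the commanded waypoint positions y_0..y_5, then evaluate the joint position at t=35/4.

y_0=2 y_1=3 y_2=2 y_3=-1 y_4=1 y_5=-1
S(35/4) = 7461/10112

y_0 = S_0(0) = a_0 = 2
y_1 = S_1(0) = a_1 = 3
y_2 = S_2(0) = a_2 = 2
y_3 = S_3(0) = a_3 = -1
y_4 = S_4(0) = a_4 = 1
y_5 = S_4(1) = -1
t_q=35/4 is in segment 3 (τ=3/4); S_3(τ)=7461/10112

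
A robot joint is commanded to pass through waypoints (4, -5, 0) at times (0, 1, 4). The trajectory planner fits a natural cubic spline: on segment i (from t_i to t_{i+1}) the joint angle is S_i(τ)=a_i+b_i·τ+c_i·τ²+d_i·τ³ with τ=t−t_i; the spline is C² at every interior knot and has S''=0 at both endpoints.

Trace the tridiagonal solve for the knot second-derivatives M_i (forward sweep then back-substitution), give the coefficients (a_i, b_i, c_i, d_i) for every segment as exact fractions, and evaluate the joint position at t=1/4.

  seg 0: a=4 b=-31/3 c=0 d=4/3
  seg 1: a=-5 b=-19/3 c=4 d=-4/9
S(1/4) = 23/16

Δ: Δ0=-9, Δ1=5/3
row 1: diag=8, rhs=64; c'=3/8, d'=8
back: M1=8
M: M0=0, M1=8, M2=0
seg 0: a=4, c=M0/2=0, d=(M1−M0)/(6·1)=4/3, b=Δ0−h0·(2M0+M1)/6=-31/3
seg 1: a=-5, c=M1/2=4, d=(M2−M1)/(6·3)=-4/9, b=Δ1−h1·(2M1+M2)/6=-19/3
t_q=1/4 → seg 0, τ=1/4; S=4+-31/3·τ+0·τ²+4/3·τ³=23/16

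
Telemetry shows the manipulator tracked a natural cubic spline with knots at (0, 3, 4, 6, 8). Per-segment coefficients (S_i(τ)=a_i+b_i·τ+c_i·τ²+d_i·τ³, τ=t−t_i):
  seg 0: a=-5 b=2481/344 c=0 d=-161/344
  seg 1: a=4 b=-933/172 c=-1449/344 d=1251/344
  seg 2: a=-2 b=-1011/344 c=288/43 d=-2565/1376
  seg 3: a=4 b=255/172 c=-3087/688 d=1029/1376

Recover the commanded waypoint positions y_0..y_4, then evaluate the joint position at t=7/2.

y_0=-5 y_1=4 y_2=-2 y_3=4 y_4=-5
S(7/2) = 1897/2752

y_0 = S_0(0) = a_0 = -5
y_1 = S_1(0) = a_1 = 4
y_2 = S_2(0) = a_2 = -2
y_3 = S_3(0) = a_3 = 4
y_4 = S_3(2) = -5
t_q=7/2 is in segment 1 (τ=1/2); S_1(τ)=1897/2752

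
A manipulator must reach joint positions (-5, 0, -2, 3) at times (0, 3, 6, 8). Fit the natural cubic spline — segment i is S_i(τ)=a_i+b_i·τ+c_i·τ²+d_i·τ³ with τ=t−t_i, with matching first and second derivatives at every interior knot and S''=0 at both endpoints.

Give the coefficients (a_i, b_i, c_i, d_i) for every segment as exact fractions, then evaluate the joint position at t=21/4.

Δ: Δ0=5/3, Δ1=-2/3, Δ2=5/2
row 1: diag=12, rhs=-14; c'=1/4, d'=-7/6
row 2: denom=10−3·1/4=37/4; d'=(19−3·-7/6)/(37/4)=90/37
back: M2=90/37
back: M1=-7/6−1/4·90/37=-197/111
M: M0=0, M1=-197/111, M2=90/37, M3=0
seg 0: a=-5, c=M0/2=0, d=(M1−M0)/(6·3)=-197/1998, b=Δ0−h0·(2M0+M1)/6=189/74
seg 1: a=0, c=M1/2=-197/222, d=(M2−M1)/(6·3)=467/1998, b=Δ1−h1·(2M1+M2)/6=-4/37
seg 2: a=-2, c=M2/2=45/37, d=(M3−M2)/(6·2)=-15/74, b=Δ2−h2·(2M2+M3)/6=65/74
t_q=21/4 → seg 1, τ=9/4; S=0+-4/37·τ+-197/222·τ²+467/1998·τ³=-9819/4736

  seg 0: a=-5 b=189/74 c=0 d=-197/1998
  seg 1: a=0 b=-4/37 c=-197/222 d=467/1998
  seg 2: a=-2 b=65/74 c=45/37 d=-15/74
S(21/4) = -9819/4736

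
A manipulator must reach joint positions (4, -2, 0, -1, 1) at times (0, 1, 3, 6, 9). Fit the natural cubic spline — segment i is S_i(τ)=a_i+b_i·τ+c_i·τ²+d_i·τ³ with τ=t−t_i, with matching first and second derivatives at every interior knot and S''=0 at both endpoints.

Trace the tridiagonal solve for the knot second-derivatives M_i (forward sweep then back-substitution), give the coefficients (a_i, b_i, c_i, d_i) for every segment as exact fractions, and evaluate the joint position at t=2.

  seg 0: a=4 b=-4523/618 c=0 d=815/618
  seg 1: a=-2 b=-1039/309 c=815/206 d=-1097/1236
  seg 2: a=0 b=560/309 c=-141/103 d=202/927
  seg 3: a=-1 b=-160/309 c=61/103 d=-61/927
S(2) = -945/412

Δ: Δ0=-6, Δ1=1, Δ2=-1/3, Δ3=2/3
row 1: diag=6, rhs=42; c'=1/3, d'=7
row 2: denom=10−2·1/3=28/3; d'=(-8−2·7)/(28/3)=-33/14
row 3: denom=12−3·9/28=309/28; d'=(6−3·-33/14)/(309/28)=122/103
back: M3=122/103
back: M2=-33/14−9/28·122/103=-282/103
back: M1=7−1/3·-282/103=815/103
M: M0=0, M1=815/103, M2=-282/103, M3=122/103, M4=0
seg 0: a=4, c=M0/2=0, d=(M1−M0)/(6·1)=815/618, b=Δ0−h0·(2M0+M1)/6=-4523/618
seg 1: a=-2, c=M1/2=815/206, d=(M2−M1)/(6·2)=-1097/1236, b=Δ1−h1·(2M1+M2)/6=-1039/309
seg 2: a=0, c=M2/2=-141/103, d=(M3−M2)/(6·3)=202/927, b=Δ2−h2·(2M2+M3)/6=560/309
seg 3: a=-1, c=M3/2=61/103, d=(M4−M3)/(6·3)=-61/927, b=Δ3−h3·(2M3+M4)/6=-160/309
t_q=2 → seg 1, τ=1; S=-2+-1039/309·τ+815/206·τ²+-1097/1236·τ³=-945/412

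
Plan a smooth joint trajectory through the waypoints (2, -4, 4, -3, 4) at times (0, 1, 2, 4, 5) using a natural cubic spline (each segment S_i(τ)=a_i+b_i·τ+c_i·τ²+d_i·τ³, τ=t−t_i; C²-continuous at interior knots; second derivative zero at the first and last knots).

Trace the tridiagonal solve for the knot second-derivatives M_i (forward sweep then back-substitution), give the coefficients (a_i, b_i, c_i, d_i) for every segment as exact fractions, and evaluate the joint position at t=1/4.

  seg 0: a=2 b=-635/61 c=0 d=269/61
  seg 1: a=-4 b=172/61 c=807/61 d=-491/61
  seg 2: a=4 b=313/61 c=-666/61 d=1611/488
  seg 3: a=-3 b=131/122 c=2169/244 d=-723/244
S(1/4) = -2083/3904

Δ: Δ0=-6, Δ1=8, Δ2=-7/2, Δ3=7
row 1: diag=4, rhs=84; c'=1/4, d'=21
row 2: denom=6−1·1/4=23/4; d'=(-69−1·21)/(23/4)=-360/23
row 3: denom=6−2·8/23=122/23; d'=(63−2·-360/23)/(122/23)=2169/122
back: M3=2169/122
back: M2=-360/23−8/23·2169/122=-1332/61
back: M1=21−1/4·-1332/61=1614/61
M: M0=0, M1=1614/61, M2=-1332/61, M3=2169/122, M4=0
seg 0: a=2, c=M0/2=0, d=(M1−M0)/(6·1)=269/61, b=Δ0−h0·(2M0+M1)/6=-635/61
seg 1: a=-4, c=M1/2=807/61, d=(M2−M1)/(6·1)=-491/61, b=Δ1−h1·(2M1+M2)/6=172/61
seg 2: a=4, c=M2/2=-666/61, d=(M3−M2)/(6·2)=1611/488, b=Δ2−h2·(2M2+M3)/6=313/61
seg 3: a=-3, c=M3/2=2169/244, d=(M4−M3)/(6·1)=-723/244, b=Δ3−h3·(2M3+M4)/6=131/122
t_q=1/4 → seg 0, τ=1/4; S=2+-635/61·τ+0·τ²+269/61·τ³=-2083/3904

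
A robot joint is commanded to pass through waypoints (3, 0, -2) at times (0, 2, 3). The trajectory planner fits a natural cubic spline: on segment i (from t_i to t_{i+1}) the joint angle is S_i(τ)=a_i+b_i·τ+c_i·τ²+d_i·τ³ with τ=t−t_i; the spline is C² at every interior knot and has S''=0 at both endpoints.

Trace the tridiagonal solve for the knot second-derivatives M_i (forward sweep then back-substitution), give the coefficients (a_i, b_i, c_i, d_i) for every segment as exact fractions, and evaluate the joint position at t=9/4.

Δ: Δ0=-3/2, Δ1=-2
row 1: diag=6, rhs=-3; c'=1/6, d'=-1/2
back: M1=-1/2
M: M0=0, M1=-1/2, M2=0
seg 0: a=3, c=M0/2=0, d=(M1−M0)/(6·2)=-1/24, b=Δ0−h0·(2M0+M1)/6=-4/3
seg 1: a=0, c=M1/2=-1/4, d=(M2−M1)/(6·1)=1/12, b=Δ1−h1·(2M1+M2)/6=-11/6
t_q=9/4 → seg 1, τ=1/4; S=0+-11/6·τ+-1/4·τ²+1/12·τ³=-121/256

  seg 0: a=3 b=-4/3 c=0 d=-1/24
  seg 1: a=0 b=-11/6 c=-1/4 d=1/12
S(9/4) = -121/256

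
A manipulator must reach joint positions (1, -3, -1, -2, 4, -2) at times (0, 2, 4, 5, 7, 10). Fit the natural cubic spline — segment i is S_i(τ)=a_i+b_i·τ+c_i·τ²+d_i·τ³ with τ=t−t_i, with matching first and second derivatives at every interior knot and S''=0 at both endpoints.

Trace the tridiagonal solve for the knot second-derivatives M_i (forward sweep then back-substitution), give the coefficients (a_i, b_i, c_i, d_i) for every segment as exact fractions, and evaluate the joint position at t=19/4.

Δ: Δ0=-2, Δ1=1, Δ2=-1, Δ3=3, Δ4=-2
row 1: diag=8, rhs=18; c'=1/4, d'=9/4
row 2: denom=6−2·1/4=11/2; d'=(-12−2·9/4)/(11/2)=-3
row 3: denom=6−1·2/11=64/11; d'=(24−1·-3)/(64/11)=297/64
row 4: denom=10−2·11/32=149/16; d'=(-30−2·297/64)/(149/16)=-1257/298
back: M4=-1257/298
back: M3=297/64−11/32·-1257/298=1815/298
back: M2=-3−2/11·1815/298=-612/149
back: M1=9/4−1/4·-612/149=1953/596
M: M0=0, M1=1953/596, M2=-612/149, M3=1815/298, M4=-1257/298, M5=0
seg 0: a=1, c=M0/2=0, d=(M1−M0)/(6·2)=651/2384, b=Δ0−h0·(2M0+M1)/6=-1843/596
seg 1: a=-3, c=M1/2=1953/1192, d=(M2−M1)/(6·2)=-1467/2384, b=Δ1−h1·(2M1+M2)/6=55/298
seg 2: a=-1, c=M2/2=-306/149, d=(M3−M2)/(6·1)=1013/596, b=Δ2−h2·(2M2+M3)/6=-385/596
seg 3: a=-2, c=M3/2=1815/596, d=(M4−M3)/(6·2)=-128/149, b=Δ3−h3·(2M3+M4)/6=103/298
seg 4: a=4, c=M4/2=-1257/596, d=(M5−M4)/(6·3)=419/1788, b=Δ4−h4·(2M4+M5)/6=661/298
t_q=19/4 → seg 2, τ=3/4; S=-1+-385/596·τ+-306/149·τ²+1013/596·τ³=-73337/38144

  seg 0: a=1 b=-1843/596 c=0 d=651/2384
  seg 1: a=-3 b=55/298 c=1953/1192 d=-1467/2384
  seg 2: a=-1 b=-385/596 c=-306/149 d=1013/596
  seg 3: a=-2 b=103/298 c=1815/596 d=-128/149
  seg 4: a=4 b=661/298 c=-1257/596 d=419/1788
S(19/4) = -73337/38144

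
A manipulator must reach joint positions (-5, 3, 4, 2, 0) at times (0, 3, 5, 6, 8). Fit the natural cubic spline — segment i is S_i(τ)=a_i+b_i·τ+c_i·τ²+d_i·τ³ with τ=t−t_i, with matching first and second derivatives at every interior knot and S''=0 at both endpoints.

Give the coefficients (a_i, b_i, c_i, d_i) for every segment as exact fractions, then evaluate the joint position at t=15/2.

  seg 0: a=-5 b=6005/1956 c=0 d=-263/5868
  seg 1: a=3 b=1819/978 c=-263/652 d=-541/3912
  seg 2: a=4 b=-691/489 c=-201/163 d=316/489
  seg 3: a=2 b=-949/489 c=115/163 d=-115/978
S(15/2) = 729/2608

Δ: Δ0=8/3, Δ1=1/2, Δ2=-2, Δ3=-1
row 1: diag=10, rhs=-13; c'=1/5, d'=-13/10
row 2: denom=6−2·1/5=28/5; d'=(-15−2·-13/10)/(28/5)=-31/14
row 3: denom=6−1·5/28=163/28; d'=(6−1·-31/14)/(163/28)=230/163
back: M3=230/163
back: M2=-31/14−5/28·230/163=-402/163
back: M1=-13/10−1/5·-402/163=-263/326
M: M0=0, M1=-263/326, M2=-402/163, M3=230/163, M4=0
seg 0: a=-5, c=M0/2=0, d=(M1−M0)/(6·3)=-263/5868, b=Δ0−h0·(2M0+M1)/6=6005/1956
seg 1: a=3, c=M1/2=-263/652, d=(M2−M1)/(6·2)=-541/3912, b=Δ1−h1·(2M1+M2)/6=1819/978
seg 2: a=4, c=M2/2=-201/163, d=(M3−M2)/(6·1)=316/489, b=Δ2−h2·(2M2+M3)/6=-691/489
seg 3: a=2, c=M3/2=115/163, d=(M4−M3)/(6·2)=-115/978, b=Δ3−h3·(2M3+M4)/6=-949/489
t_q=15/2 → seg 3, τ=3/2; S=2+-949/489·τ+115/163·τ²+-115/978·τ³=729/2608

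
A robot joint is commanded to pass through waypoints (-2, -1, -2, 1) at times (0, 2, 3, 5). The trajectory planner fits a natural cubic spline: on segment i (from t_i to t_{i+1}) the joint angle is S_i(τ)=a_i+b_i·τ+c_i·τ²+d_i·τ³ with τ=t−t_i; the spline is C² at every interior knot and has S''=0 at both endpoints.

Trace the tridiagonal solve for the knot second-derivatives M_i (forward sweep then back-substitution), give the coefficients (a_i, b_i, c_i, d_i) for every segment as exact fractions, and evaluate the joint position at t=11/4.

  seg 0: a=-2 b=81/70 c=0 d=-23/140
  seg 1: a=-1 b=-57/70 c=-69/70 d=4/5
  seg 2: a=-2 b=-27/70 c=99/70 d=-33/140
S(11/4) = -2047/1120

Δ: Δ0=1/2, Δ1=-1, Δ2=3/2
row 1: diag=6, rhs=-9; c'=1/6, d'=-3/2
row 2: denom=6−1·1/6=35/6; d'=(15−1·-3/2)/(35/6)=99/35
back: M2=99/35
back: M1=-3/2−1/6·99/35=-69/35
M: M0=0, M1=-69/35, M2=99/35, M3=0
seg 0: a=-2, c=M0/2=0, d=(M1−M0)/(6·2)=-23/140, b=Δ0−h0·(2M0+M1)/6=81/70
seg 1: a=-1, c=M1/2=-69/70, d=(M2−M1)/(6·1)=4/5, b=Δ1−h1·(2M1+M2)/6=-57/70
seg 2: a=-2, c=M2/2=99/70, d=(M3−M2)/(6·2)=-33/140, b=Δ2−h2·(2M2+M3)/6=-27/70
t_q=11/4 → seg 1, τ=3/4; S=-1+-57/70·τ+-69/70·τ²+4/5·τ³=-2047/1120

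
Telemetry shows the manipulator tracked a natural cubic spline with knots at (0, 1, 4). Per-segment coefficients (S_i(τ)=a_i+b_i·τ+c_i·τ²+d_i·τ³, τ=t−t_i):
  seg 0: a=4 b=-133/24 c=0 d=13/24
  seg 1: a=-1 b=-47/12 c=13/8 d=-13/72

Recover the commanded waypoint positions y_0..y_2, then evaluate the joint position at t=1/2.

y_0=4 y_1=-1 y_2=-3
S(1/2) = 83/64

y_0 = S_0(0) = a_0 = 4
y_1 = S_1(0) = a_1 = -1
y_2 = S_1(3) = -3
t_q=1/2 is in segment 0 (τ=1/2); S_0(τ)=83/64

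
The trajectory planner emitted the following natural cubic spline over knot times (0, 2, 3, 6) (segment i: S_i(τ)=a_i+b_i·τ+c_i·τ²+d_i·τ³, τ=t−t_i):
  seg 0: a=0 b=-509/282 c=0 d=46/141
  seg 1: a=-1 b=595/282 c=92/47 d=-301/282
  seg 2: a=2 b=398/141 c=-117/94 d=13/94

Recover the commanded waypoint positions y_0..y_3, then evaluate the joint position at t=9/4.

y_0=0 y_1=-1 y_2=2 y_3=3
S(9/4) = -2207/6016

y_0 = S_0(0) = a_0 = 0
y_1 = S_1(0) = a_1 = -1
y_2 = S_2(0) = a_2 = 2
y_3 = S_2(3) = 3
t_q=9/4 is in segment 1 (τ=1/4); S_1(τ)=-2207/6016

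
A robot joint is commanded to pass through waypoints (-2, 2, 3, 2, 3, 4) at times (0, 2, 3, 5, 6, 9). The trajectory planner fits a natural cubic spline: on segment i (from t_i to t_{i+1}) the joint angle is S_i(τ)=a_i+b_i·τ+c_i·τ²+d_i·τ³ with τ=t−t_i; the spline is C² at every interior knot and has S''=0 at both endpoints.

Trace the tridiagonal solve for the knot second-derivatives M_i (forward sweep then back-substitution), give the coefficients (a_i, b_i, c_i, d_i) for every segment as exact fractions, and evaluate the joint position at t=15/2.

Δ: Δ0=2, Δ1=1, Δ2=-1/2, Δ3=1, Δ4=1/3
row 1: diag=6, rhs=-6; c'=1/6, d'=-1
row 2: denom=6−1·1/6=35/6; d'=(-9−1·-1)/(35/6)=-48/35
row 3: denom=6−2·12/35=186/35; d'=(9−2·-48/35)/(186/35)=137/62
row 4: denom=8−1·35/186=1453/186; d'=(-4−1·137/62)/(1453/186)=-1155/1453
back: M4=-1155/1453
back: M3=137/62−35/186·-1155/1453=3428/1453
back: M2=-48/35−12/35·3428/1453=-3168/1453
back: M1=-1−1/6·-3168/1453=-925/1453
M: M0=0, M1=-925/1453, M2=-3168/1453, M3=3428/1453, M4=-1155/1453, M5=0
seg 0: a=-2, c=M0/2=0, d=(M1−M0)/(6·2)=-925/17436, b=Δ0−h0·(2M0+M1)/6=9643/4359
seg 1: a=2, c=M1/2=-925/2906, d=(M2−M1)/(6·1)=-2243/8718, b=Δ1−h1·(2M1+M2)/6=6868/4359
seg 2: a=3, c=M2/2=-1584/1453, d=(M3−M2)/(6·2)=1649/4359, b=Δ2−h2·(2M2+M3)/6=1457/8718
seg 3: a=2, c=M3/2=1714/1453, d=(M4−M3)/(6·1)=-4583/8718, b=Δ3−h3·(2M3+M4)/6=3017/8718
seg 4: a=3, c=M4/2=-1155/2906, d=(M5−M4)/(6·3)=385/8718, b=Δ4−h4·(2M4+M5)/6=4918/4359
t_q=15/2 → seg 4, τ=3/2; S=3+4918/4359·τ+-1155/2906·τ²+385/8718·τ³=91763/23248

  seg 0: a=-2 b=9643/4359 c=0 d=-925/17436
  seg 1: a=2 b=6868/4359 c=-925/2906 d=-2243/8718
  seg 2: a=3 b=1457/8718 c=-1584/1453 d=1649/4359
  seg 3: a=2 b=3017/8718 c=1714/1453 d=-4583/8718
  seg 4: a=3 b=4918/4359 c=-1155/2906 d=385/8718
S(15/2) = 91763/23248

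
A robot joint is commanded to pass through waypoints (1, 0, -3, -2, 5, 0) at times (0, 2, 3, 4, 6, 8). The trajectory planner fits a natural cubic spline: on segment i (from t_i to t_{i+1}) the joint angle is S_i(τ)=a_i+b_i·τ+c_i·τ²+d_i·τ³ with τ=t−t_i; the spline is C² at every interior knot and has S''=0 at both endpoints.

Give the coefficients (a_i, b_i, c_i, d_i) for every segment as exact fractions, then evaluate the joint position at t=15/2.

  seg 0: a=1 b=323/482 c=0 d=-141/482
  seg 1: a=0 b=-1369/482 c=-423/241 d=769/482
  seg 2: a=-3 b=-377/241 c=1461/482 d=-225/482
  seg 3: a=-2 b=1493/482 c=393/241 d=-689/964
  seg 4: a=5 b=503/482 c=-1281/482 d=427/964
S(15/2) = 16045/7712

Δ: Δ0=-1/2, Δ1=-3, Δ2=1, Δ3=7/2, Δ4=-5/2
row 1: diag=6, rhs=-15; c'=1/6, d'=-5/2
row 2: denom=4−1·1/6=23/6; d'=(24−1·-5/2)/(23/6)=159/23
row 3: denom=6−1·6/23=132/23; d'=(15−1·159/23)/(132/23)=31/22
row 4: denom=8−2·23/66=241/33; d'=(-36−2·31/22)/(241/33)=-1281/241
back: M4=-1281/241
back: M3=31/22−23/66·-1281/241=786/241
back: M2=159/23−6/23·786/241=1461/241
back: M1=-5/2−1/6·1461/241=-846/241
M: M0=0, M1=-846/241, M2=1461/241, M3=786/241, M4=-1281/241, M5=0
seg 0: a=1, c=M0/2=0, d=(M1−M0)/(6·2)=-141/482, b=Δ0−h0·(2M0+M1)/6=323/482
seg 1: a=0, c=M1/2=-423/241, d=(M2−M1)/(6·1)=769/482, b=Δ1−h1·(2M1+M2)/6=-1369/482
seg 2: a=-3, c=M2/2=1461/482, d=(M3−M2)/(6·1)=-225/482, b=Δ2−h2·(2M2+M3)/6=-377/241
seg 3: a=-2, c=M3/2=393/241, d=(M4−M3)/(6·2)=-689/964, b=Δ3−h3·(2M3+M4)/6=1493/482
seg 4: a=5, c=M4/2=-1281/482, d=(M5−M4)/(6·2)=427/964, b=Δ4−h4·(2M4+M5)/6=503/482
t_q=15/2 → seg 4, τ=3/2; S=5+503/482·τ+-1281/482·τ²+427/964·τ³=16045/7712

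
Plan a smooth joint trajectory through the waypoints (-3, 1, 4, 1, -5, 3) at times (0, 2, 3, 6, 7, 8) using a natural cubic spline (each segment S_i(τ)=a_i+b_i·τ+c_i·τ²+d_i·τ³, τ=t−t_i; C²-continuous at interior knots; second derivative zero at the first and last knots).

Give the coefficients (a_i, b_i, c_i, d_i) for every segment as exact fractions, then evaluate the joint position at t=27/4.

Δ: Δ0=2, Δ1=3, Δ2=-1, Δ3=-6, Δ4=8
row 1: diag=6, rhs=6; c'=1/6, d'=1
row 2: denom=8−1·1/6=47/6; d'=(-24−1·1)/(47/6)=-150/47
row 3: denom=8−3·18/47=322/47; d'=(-30−3·-150/47)/(322/47)=-480/161
row 4: denom=4−1·47/322=1241/322; d'=(84−1·-480/161)/(1241/322)=28008/1241
back: M4=28008/1241
back: M3=-480/161−47/322·28008/1241=-7788/1241
back: M2=-150/47−18/47·-7788/1241=-978/1241
back: M1=1−1/6·-978/1241=1404/1241
M: M0=0, M1=1404/1241, M2=-978/1241, M3=-7788/1241, M4=28008/1241, M5=0
seg 0: a=-3, c=M0/2=0, d=(M1−M0)/(6·2)=117/1241, b=Δ0−h0·(2M0+M1)/6=2014/1241
seg 1: a=1, c=M1/2=702/1241, d=(M2−M1)/(6·1)=-397/1241, b=Δ1−h1·(2M1+M2)/6=3418/1241
seg 2: a=4, c=M2/2=-489/1241, d=(M3−M2)/(6·3)=-1135/3723, b=Δ2−h2·(2M2+M3)/6=3631/1241
seg 3: a=1, c=M3/2=-3894/1241, d=(M4−M3)/(6·1)=5966/1241, b=Δ3−h3·(2M3+M4)/6=-9518/1241
seg 4: a=-5, c=M4/2=14004/1241, d=(M5−M4)/(6·1)=-4668/1241, b=Δ4−h4·(2M4+M5)/6=592/1241
t_q=27/4 → seg 3, τ=3/4; S=1+-9518/1241·τ+-3894/1241·τ²+5966/1241·τ³=-178271/39712

  seg 0: a=-3 b=2014/1241 c=0 d=117/1241
  seg 1: a=1 b=3418/1241 c=702/1241 d=-397/1241
  seg 2: a=4 b=3631/1241 c=-489/1241 d=-1135/3723
  seg 3: a=1 b=-9518/1241 c=-3894/1241 d=5966/1241
  seg 4: a=-5 b=592/1241 c=14004/1241 d=-4668/1241
S(27/4) = -178271/39712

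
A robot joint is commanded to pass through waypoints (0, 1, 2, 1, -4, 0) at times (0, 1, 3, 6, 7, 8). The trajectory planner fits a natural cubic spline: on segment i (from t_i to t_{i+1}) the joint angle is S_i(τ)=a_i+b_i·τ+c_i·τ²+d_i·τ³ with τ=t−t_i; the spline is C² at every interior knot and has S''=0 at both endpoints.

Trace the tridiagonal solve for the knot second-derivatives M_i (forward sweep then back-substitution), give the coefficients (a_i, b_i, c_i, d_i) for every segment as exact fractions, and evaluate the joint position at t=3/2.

Δ: Δ0=1, Δ1=1/2, Δ2=-1/3, Δ3=-5, Δ4=4
row 1: diag=6, rhs=-3; c'=1/3, d'=-1/2
row 2: denom=10−2·1/3=28/3; d'=(-5−2·-1/2)/(28/3)=-3/7
row 3: denom=8−3·9/28=197/28; d'=(-28−3·-3/7)/(197/28)=-748/197
row 4: denom=4−1·28/197=760/197; d'=(54−1·-748/197)/(760/197)=5693/380
back: M4=5693/380
back: M3=-748/197−28/197·5693/380=-563/95
back: M2=-3/7−9/28·-563/95=561/380
back: M1=-1/2−1/3·561/380=-377/380
M: M0=0, M1=-377/380, M2=561/380, M3=-563/95, M4=5693/380, M5=0
seg 0: a=0, c=M0/2=0, d=(M1−M0)/(6·1)=-377/2280, b=Δ0−h0·(2M0+M1)/6=2657/2280
seg 1: a=1, c=M1/2=-377/760, d=(M2−M1)/(6·2)=469/2280, b=Δ1−h1·(2M1+M2)/6=763/1140
seg 2: a=2, c=M2/2=561/760, d=(M3−M2)/(6·3)=-2813/6840, b=Δ2−h2·(2M2+M3)/6=263/228
seg 3: a=1, c=M3/2=-563/190, d=(M4−M3)/(6·1)=1589/456, b=Δ3−h3·(2M3+M4)/6=-12589/2280
seg 4: a=-4, c=M4/2=5693/760, d=(M5−M4)/(6·1)=-5693/2280, b=Δ4−h4·(2M4+M5)/6=-1133/1140
t_q=3/2 → seg 1, τ=1/2; S=1+763/1140·τ+-377/760·τ²+469/2280·τ³=7517/6080

  seg 0: a=0 b=2657/2280 c=0 d=-377/2280
  seg 1: a=1 b=763/1140 c=-377/760 d=469/2280
  seg 2: a=2 b=263/228 c=561/760 d=-2813/6840
  seg 3: a=1 b=-12589/2280 c=-563/190 d=1589/456
  seg 4: a=-4 b=-1133/1140 c=5693/760 d=-5693/2280
S(3/2) = 7517/6080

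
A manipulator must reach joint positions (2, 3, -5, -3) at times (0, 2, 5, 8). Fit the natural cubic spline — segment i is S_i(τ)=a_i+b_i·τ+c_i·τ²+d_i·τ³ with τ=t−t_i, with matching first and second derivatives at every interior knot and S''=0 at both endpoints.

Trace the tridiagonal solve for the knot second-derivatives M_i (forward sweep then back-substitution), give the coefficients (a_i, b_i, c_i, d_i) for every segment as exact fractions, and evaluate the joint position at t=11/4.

  seg 0: a=2 b=101/74 c=0 d=-8/37
  seg 1: a=3 b=-91/74 c=-48/37 d=545/1998
  seg 2: a=-5 b=-61/37 c=257/222 d=-257/1998
S(11/4) = 6929/4736

Δ: Δ0=1/2, Δ1=-8/3, Δ2=2/3
row 1: diag=10, rhs=-19; c'=3/10, d'=-19/10
row 2: denom=12−3·3/10=111/10; d'=(20−3·-19/10)/(111/10)=257/111
back: M2=257/111
back: M1=-19/10−3/10·257/111=-96/37
M: M0=0, M1=-96/37, M2=257/111, M3=0
seg 0: a=2, c=M0/2=0, d=(M1−M0)/(6·2)=-8/37, b=Δ0−h0·(2M0+M1)/6=101/74
seg 1: a=3, c=M1/2=-48/37, d=(M2−M1)/(6·3)=545/1998, b=Δ1−h1·(2M1+M2)/6=-91/74
seg 2: a=-5, c=M2/2=257/222, d=(M3−M2)/(6·3)=-257/1998, b=Δ2−h2·(2M2+M3)/6=-61/37
t_q=11/4 → seg 1, τ=3/4; S=3+-91/74·τ+-48/37·τ²+545/1998·τ³=6929/4736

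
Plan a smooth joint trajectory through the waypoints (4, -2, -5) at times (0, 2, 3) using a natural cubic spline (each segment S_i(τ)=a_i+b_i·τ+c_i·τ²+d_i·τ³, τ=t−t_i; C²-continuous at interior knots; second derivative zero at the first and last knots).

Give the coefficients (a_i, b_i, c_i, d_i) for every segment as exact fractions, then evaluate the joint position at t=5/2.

Δ: Δ0=-3, Δ1=-3
row 1: diag=6, rhs=0; c'=1/6, d'=0
back: M1=0
M: M0=0, M1=0, M2=0
seg 0: a=4, c=M0/2=0, d=(M1−M0)/(6·2)=0, b=Δ0−h0·(2M0+M1)/6=-3
seg 1: a=-2, c=M1/2=0, d=(M2−M1)/(6·1)=0, b=Δ1−h1·(2M1+M2)/6=-3
t_q=5/2 → seg 1, τ=1/2; S=-2+-3·τ+0·τ²+0·τ³=-7/2

  seg 0: a=4 b=-3 c=0 d=0
  seg 1: a=-2 b=-3 c=0 d=0
S(5/2) = -7/2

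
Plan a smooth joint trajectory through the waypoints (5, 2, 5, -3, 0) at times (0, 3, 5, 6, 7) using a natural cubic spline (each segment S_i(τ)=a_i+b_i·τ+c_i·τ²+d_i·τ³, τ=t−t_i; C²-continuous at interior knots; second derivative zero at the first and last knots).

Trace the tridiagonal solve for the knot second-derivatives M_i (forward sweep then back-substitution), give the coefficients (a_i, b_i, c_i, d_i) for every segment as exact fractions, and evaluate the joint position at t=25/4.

  seg 0: a=5 b=-1361/428 c=0 d=311/1284
  seg 1: a=2 b=719/214 c=933/428 d=-1331/856
  seg 2: a=5 b=-704/107 c=-765/107 d=613/107
  seg 3: a=-3 b=-395/107 c=1074/107 d=-358/107
S(25/4) = -11463/3424

Δ: Δ0=-1, Δ1=3/2, Δ2=-8, Δ3=3
row 1: diag=10, rhs=15; c'=1/5, d'=3/2
row 2: denom=6−2·1/5=28/5; d'=(-57−2·3/2)/(28/5)=-75/7
row 3: denom=4−1·5/28=107/28; d'=(66−1·-75/7)/(107/28)=2148/107
back: M3=2148/107
back: M2=-75/7−5/28·2148/107=-1530/107
back: M1=3/2−1/5·-1530/107=933/214
M: M0=0, M1=933/214, M2=-1530/107, M3=2148/107, M4=0
seg 0: a=5, c=M0/2=0, d=(M1−M0)/(6·3)=311/1284, b=Δ0−h0·(2M0+M1)/6=-1361/428
seg 1: a=2, c=M1/2=933/428, d=(M2−M1)/(6·2)=-1331/856, b=Δ1−h1·(2M1+M2)/6=719/214
seg 2: a=5, c=M2/2=-765/107, d=(M3−M2)/(6·1)=613/107, b=Δ2−h2·(2M2+M3)/6=-704/107
seg 3: a=-3, c=M3/2=1074/107, d=(M4−M3)/(6·1)=-358/107, b=Δ3−h3·(2M3+M4)/6=-395/107
t_q=25/4 → seg 3, τ=1/4; S=-3+-395/107·τ+1074/107·τ²+-358/107·τ³=-11463/3424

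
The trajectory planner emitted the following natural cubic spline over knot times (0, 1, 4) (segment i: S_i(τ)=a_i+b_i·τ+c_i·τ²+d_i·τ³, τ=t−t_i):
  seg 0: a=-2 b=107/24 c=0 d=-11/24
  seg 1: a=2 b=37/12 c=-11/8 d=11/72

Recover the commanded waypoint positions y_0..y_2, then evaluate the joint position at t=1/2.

y_0=-2 y_1=2 y_2=3
S(1/2) = 11/64

y_0 = S_0(0) = a_0 = -2
y_1 = S_1(0) = a_1 = 2
y_2 = S_1(3) = 3
t_q=1/2 is in segment 0 (τ=1/2); S_0(τ)=11/64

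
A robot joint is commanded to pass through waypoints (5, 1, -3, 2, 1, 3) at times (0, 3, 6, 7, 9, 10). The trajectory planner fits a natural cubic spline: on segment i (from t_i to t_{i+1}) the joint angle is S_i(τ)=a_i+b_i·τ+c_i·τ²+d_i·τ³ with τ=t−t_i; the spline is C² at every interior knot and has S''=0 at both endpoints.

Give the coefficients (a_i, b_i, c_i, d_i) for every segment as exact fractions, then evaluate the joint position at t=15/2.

Δ: Δ0=-4/3, Δ1=-4/3, Δ2=5, Δ3=-1/2, Δ4=2
row 1: diag=12, rhs=0; c'=1/4, d'=0
row 2: denom=8−3·1/4=29/4; d'=(38−3·0)/(29/4)=152/29
row 3: denom=6−1·4/29=170/29; d'=(-33−1·152/29)/(170/29)=-1109/170
row 4: denom=6−2·29/85=452/85; d'=(15−2·-1109/170)/(452/85)=596/113
back: M4=596/113
back: M3=-1109/170−29/85·596/113=-1881/226
back: M2=152/29−4/29·-1881/226=722/113
back: M1=0−1/4·722/113=-361/226
M: M0=0, M1=-361/226, M2=722/113, M3=-1881/226, M4=596/113, M5=0
seg 0: a=5, c=M0/2=0, d=(M1−M0)/(6·3)=-361/4068, b=Δ0−h0·(2M0+M1)/6=-725/1356
seg 1: a=1, c=M1/2=-361/452, d=(M2−M1)/(6·3)=1805/4068, b=Δ1−h1·(2M1+M2)/6=-1987/678
seg 2: a=-3, c=M2/2=361/113, d=(M3−M2)/(6·1)=-3325/1356, b=Δ2−h2·(2M2+M3)/6=5773/1356
seg 3: a=2, c=M3/2=-1881/452, d=(M4−M3)/(6·2)=3073/2712, b=Δ3−h3·(2M3+M4)/6=2231/678
seg 4: a=1, c=M4/2=298/113, d=(M5−M4)/(6·1)=-298/339, b=Δ4−h4·(2M4+M5)/6=82/339
t_q=15/2 → seg 3, τ=1/2; S=2+2231/678·τ+-1881/452·τ²+3073/2712·τ³=19863/7232

  seg 0: a=5 b=-725/1356 c=0 d=-361/4068
  seg 1: a=1 b=-1987/678 c=-361/452 d=1805/4068
  seg 2: a=-3 b=5773/1356 c=361/113 d=-3325/1356
  seg 3: a=2 b=2231/678 c=-1881/452 d=3073/2712
  seg 4: a=1 b=82/339 c=298/113 d=-298/339
S(15/2) = 19863/7232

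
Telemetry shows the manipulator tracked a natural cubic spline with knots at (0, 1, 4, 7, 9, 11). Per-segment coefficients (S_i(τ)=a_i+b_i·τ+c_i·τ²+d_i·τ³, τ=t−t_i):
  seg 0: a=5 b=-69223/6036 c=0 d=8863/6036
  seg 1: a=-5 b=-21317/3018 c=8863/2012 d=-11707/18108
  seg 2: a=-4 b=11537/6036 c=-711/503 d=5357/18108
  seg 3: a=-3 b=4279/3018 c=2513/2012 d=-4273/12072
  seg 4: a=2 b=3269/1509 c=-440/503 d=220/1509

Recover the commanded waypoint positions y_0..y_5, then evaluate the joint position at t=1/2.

y_0 = S_0(0) = a_0 = 5
y_1 = S_1(0) = a_1 = -5
y_2 = S_2(0) = a_2 = -4
y_3 = S_3(0) = a_3 = -3
y_4 = S_4(0) = a_4 = 2
y_5 = S_4(2) = 4
t_q=1/2 is in segment 0 (τ=1/2); S_0(τ)=-8863/16096

y_0=5 y_1=-5 y_2=-4 y_3=-3 y_4=2 y_5=4
S(1/2) = -8863/16096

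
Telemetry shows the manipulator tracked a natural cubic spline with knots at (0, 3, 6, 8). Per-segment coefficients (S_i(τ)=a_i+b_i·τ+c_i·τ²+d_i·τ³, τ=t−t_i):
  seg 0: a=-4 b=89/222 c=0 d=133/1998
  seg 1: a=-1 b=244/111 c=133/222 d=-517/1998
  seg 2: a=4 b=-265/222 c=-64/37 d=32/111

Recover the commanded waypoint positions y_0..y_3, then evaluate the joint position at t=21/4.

y_0 = S_0(0) = a_0 = -4
y_1 = S_1(0) = a_1 = -1
y_2 = S_2(0) = a_2 = 4
y_3 = S_2(2) = -3
t_q=21/4 is in segment 1 (τ=9/4); S_1(τ)=19093/4736

y_0=-4 y_1=-1 y_2=4 y_3=-3
S(21/4) = 19093/4736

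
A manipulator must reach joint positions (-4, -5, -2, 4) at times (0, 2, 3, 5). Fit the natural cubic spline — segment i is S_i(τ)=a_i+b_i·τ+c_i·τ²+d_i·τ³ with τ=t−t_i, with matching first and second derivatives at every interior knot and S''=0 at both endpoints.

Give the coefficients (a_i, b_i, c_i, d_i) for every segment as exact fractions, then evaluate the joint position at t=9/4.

Δ: Δ0=-1/2, Δ1=3, Δ2=3
row 1: diag=6, rhs=21; c'=1/6, d'=7/2
row 2: denom=6−1·1/6=35/6; d'=(0−1·7/2)/(35/6)=-3/5
back: M2=-3/5
back: M1=7/2−1/6·-3/5=18/5
M: M0=0, M1=18/5, M2=-3/5, M3=0
seg 0: a=-4, c=M0/2=0, d=(M1−M0)/(6·2)=3/10, b=Δ0−h0·(2M0+M1)/6=-17/10
seg 1: a=-5, c=M1/2=9/5, d=(M2−M1)/(6·1)=-7/10, b=Δ1−h1·(2M1+M2)/6=19/10
seg 2: a=-2, c=M2/2=-3/10, d=(M3−M2)/(6·2)=1/20, b=Δ2−h2·(2M2+M3)/6=17/5
t_q=9/4 → seg 1, τ=1/4; S=-5+19/10·τ+9/5·τ²+-7/10·τ³=-2831/640

  seg 0: a=-4 b=-17/10 c=0 d=3/10
  seg 1: a=-5 b=19/10 c=9/5 d=-7/10
  seg 2: a=-2 b=17/5 c=-3/10 d=1/20
S(9/4) = -2831/640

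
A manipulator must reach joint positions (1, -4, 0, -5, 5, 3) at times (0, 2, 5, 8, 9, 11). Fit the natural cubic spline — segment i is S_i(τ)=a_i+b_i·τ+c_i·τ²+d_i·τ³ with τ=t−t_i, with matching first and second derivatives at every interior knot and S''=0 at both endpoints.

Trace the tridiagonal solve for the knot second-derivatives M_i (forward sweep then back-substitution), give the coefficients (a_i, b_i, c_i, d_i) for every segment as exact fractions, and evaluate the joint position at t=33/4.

Δ: Δ0=-5/2, Δ1=4/3, Δ2=-5/3, Δ3=10, Δ4=-1
row 1: diag=10, rhs=23; c'=3/10, d'=23/10
row 2: denom=12−3·3/10=111/10; d'=(-18−3·23/10)/(111/10)=-83/37
row 3: denom=8−3·10/37=266/37; d'=(70−3·-83/37)/(266/37)=2839/266
row 4: denom=6−1·37/266=1559/266; d'=(-66−1·2839/266)/(1559/266)=-20395/1559
back: M4=-20395/1559
back: M3=2839/266−37/266·-20395/1559=19476/1559
back: M2=-83/37−10/37·19476/1559=-8761/1559
back: M1=23/10−3/10·-8761/1559=6214/1559
M: M0=0, M1=6214/1559, M2=-8761/1559, M3=19476/1559, M4=-20395/1559, M5=0
seg 0: a=1, c=M0/2=0, d=(M1−M0)/(6·2)=3107/9354, b=Δ0−h0·(2M0+M1)/6=-35813/9354
seg 1: a=-4, c=M1/2=3107/1559, d=(M2−M1)/(6·3)=-14975/28062, b=Δ1−h1·(2M1+M2)/6=1471/9354
seg 2: a=0, c=M2/2=-8761/3118, d=(M3−M2)/(6·3)=28237/28062, b=Δ2−h2·(2M2+M3)/6=-10726/4677
seg 3: a=-5, c=M3/2=9738/1559, d=(M4−M3)/(6·1)=-39871/9354, b=Δ3−h3·(2M3+M4)/6=74983/9354
seg 4: a=5, c=M4/2=-20395/3118, d=(M5−M4)/(6·2)=20395/18708, b=Δ4−h4·(2M4+M5)/6=36113/4677
t_q=33/4 → seg 3, τ=1/4; S=-5+74983/9354·τ+9738/1559·τ²+-39871/9354·τ³=-533237/199552

  seg 0: a=1 b=-35813/9354 c=0 d=3107/9354
  seg 1: a=-4 b=1471/9354 c=3107/1559 d=-14975/28062
  seg 2: a=0 b=-10726/4677 c=-8761/3118 d=28237/28062
  seg 3: a=-5 b=74983/9354 c=9738/1559 d=-39871/9354
  seg 4: a=5 b=36113/4677 c=-20395/3118 d=20395/18708
S(33/4) = -533237/199552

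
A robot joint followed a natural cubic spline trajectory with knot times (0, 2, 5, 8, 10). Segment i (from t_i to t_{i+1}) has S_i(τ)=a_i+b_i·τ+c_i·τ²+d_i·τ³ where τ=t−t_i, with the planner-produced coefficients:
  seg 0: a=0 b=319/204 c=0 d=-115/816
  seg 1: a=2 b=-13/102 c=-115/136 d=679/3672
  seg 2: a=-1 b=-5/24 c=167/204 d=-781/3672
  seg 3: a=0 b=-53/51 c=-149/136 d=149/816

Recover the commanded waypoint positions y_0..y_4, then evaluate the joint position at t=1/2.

y_0=0 y_1=2 y_2=-1 y_3=0 y_4=-5
S(1/2) = 1663/2176

y_0 = S_0(0) = a_0 = 0
y_1 = S_1(0) = a_1 = 2
y_2 = S_2(0) = a_2 = -1
y_3 = S_3(0) = a_3 = 0
y_4 = S_3(2) = -5
t_q=1/2 is in segment 0 (τ=1/2); S_0(τ)=1663/2176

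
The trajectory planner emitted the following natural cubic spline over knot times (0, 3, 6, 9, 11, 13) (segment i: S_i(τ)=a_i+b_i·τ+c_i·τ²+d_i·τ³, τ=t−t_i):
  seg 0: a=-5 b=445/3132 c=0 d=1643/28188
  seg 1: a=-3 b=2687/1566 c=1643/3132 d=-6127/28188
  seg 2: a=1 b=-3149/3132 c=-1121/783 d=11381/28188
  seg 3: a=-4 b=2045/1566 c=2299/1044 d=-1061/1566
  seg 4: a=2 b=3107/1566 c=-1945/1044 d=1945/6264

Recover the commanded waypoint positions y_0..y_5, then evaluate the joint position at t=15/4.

y_0=-5 y_1=-3 y_2=1 y_3=-4 y_4=2 y_5=1
S(15/4) = -33625/22272

y_0 = S_0(0) = a_0 = -5
y_1 = S_1(0) = a_1 = -3
y_2 = S_2(0) = a_2 = 1
y_3 = S_3(0) = a_3 = -4
y_4 = S_4(0) = a_4 = 2
y_5 = S_4(2) = 1
t_q=15/4 is in segment 1 (τ=3/4); S_1(τ)=-33625/22272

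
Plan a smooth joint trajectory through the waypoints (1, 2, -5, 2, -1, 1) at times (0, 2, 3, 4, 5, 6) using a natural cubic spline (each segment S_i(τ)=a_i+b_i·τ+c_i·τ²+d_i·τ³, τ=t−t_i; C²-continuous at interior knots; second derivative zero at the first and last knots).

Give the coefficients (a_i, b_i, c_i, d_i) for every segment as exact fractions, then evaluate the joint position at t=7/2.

  seg 0: a=1 b=1007/214 c=0 d=-225/214
  seg 1: a=2 b=-1693/214 c=-675/107 d=1545/214
  seg 2: a=-5 b=121/107 c=3285/214 d=-2029/214
  seg 3: a=2 b=725/214 c=-1401/107 d=1435/214
  seg 4: a=-1 b=-287/107 c=1503/214 d=-501/214
S(7/2) = -3051/1712

Δ: Δ0=1/2, Δ1=-7, Δ2=7, Δ3=-3, Δ4=2
row 1: diag=6, rhs=-45; c'=1/6, d'=-15/2
row 2: denom=4−1·1/6=23/6; d'=(84−1·-15/2)/(23/6)=549/23
row 3: denom=4−1·6/23=86/23; d'=(-60−1·549/23)/(86/23)=-1929/86
row 4: denom=4−1·23/86=321/86; d'=(30−1·-1929/86)/(321/86)=1503/107
back: M4=1503/107
back: M3=-1929/86−23/86·1503/107=-2802/107
back: M2=549/23−6/23·-2802/107=3285/107
back: M1=-15/2−1/6·3285/107=-1350/107
M: M0=0, M1=-1350/107, M2=3285/107, M3=-2802/107, M4=1503/107, M5=0
seg 0: a=1, c=M0/2=0, d=(M1−M0)/(6·2)=-225/214, b=Δ0−h0·(2M0+M1)/6=1007/214
seg 1: a=2, c=M1/2=-675/107, d=(M2−M1)/(6·1)=1545/214, b=Δ1−h1·(2M1+M2)/6=-1693/214
seg 2: a=-5, c=M2/2=3285/214, d=(M3−M2)/(6·1)=-2029/214, b=Δ2−h2·(2M2+M3)/6=121/107
seg 3: a=2, c=M3/2=-1401/107, d=(M4−M3)/(6·1)=1435/214, b=Δ3−h3·(2M3+M4)/6=725/214
seg 4: a=-1, c=M4/2=1503/214, d=(M5−M4)/(6·1)=-501/214, b=Δ4−h4·(2M4+M5)/6=-287/107
t_q=7/2 → seg 2, τ=1/2; S=-5+121/107·τ+3285/214·τ²+-2029/214·τ³=-3051/1712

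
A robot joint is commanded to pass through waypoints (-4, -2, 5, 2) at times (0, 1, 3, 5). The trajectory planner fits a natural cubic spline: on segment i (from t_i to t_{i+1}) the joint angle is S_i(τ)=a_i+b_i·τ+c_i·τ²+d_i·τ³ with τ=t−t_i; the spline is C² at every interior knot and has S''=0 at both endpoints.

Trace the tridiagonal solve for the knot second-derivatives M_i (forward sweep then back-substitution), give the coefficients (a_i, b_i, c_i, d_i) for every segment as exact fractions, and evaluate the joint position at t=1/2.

Δ: Δ0=2, Δ1=7/2, Δ2=-3/2
row 1: diag=6, rhs=9; c'=1/3, d'=3/2
row 2: denom=8−2·1/3=22/3; d'=(-30−2·3/2)/(22/3)=-9/2
back: M2=-9/2
back: M1=3/2−1/3·-9/2=3
M: M0=0, M1=3, M2=-9/2, M3=0
seg 0: a=-4, c=M0/2=0, d=(M1−M0)/(6·1)=1/2, b=Δ0−h0·(2M0+M1)/6=3/2
seg 1: a=-2, c=M1/2=3/2, d=(M2−M1)/(6·2)=-5/8, b=Δ1−h1·(2M1+M2)/6=3
seg 2: a=5, c=M2/2=-9/4, d=(M3−M2)/(6·2)=3/8, b=Δ2−h2·(2M2+M3)/6=3/2
t_q=1/2 → seg 0, τ=1/2; S=-4+3/2·τ+0·τ²+1/2·τ³=-51/16

  seg 0: a=-4 b=3/2 c=0 d=1/2
  seg 1: a=-2 b=3 c=3/2 d=-5/8
  seg 2: a=5 b=3/2 c=-9/4 d=3/8
S(1/2) = -51/16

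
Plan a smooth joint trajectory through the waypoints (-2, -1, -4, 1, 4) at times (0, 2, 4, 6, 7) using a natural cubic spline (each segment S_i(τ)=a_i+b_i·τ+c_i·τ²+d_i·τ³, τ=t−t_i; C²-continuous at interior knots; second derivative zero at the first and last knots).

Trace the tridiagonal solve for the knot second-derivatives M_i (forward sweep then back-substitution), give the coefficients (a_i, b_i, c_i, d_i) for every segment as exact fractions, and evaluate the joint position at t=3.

  seg 0: a=-2 b=54/41 c=0 d=-67/328
  seg 1: a=-1 b=-93/82 c=-201/164 d=171/328
  seg 2: a=-4 b=9/41 c=78/41 d=-125/328
  seg 3: a=1 b=267/82 c=-63/164 d=21/164
S(3) = -931/328

Δ: Δ0=1/2, Δ1=-3/2, Δ2=5/2, Δ3=3
row 1: diag=8, rhs=-12; c'=1/4, d'=-3/2
row 2: denom=8−2·1/4=15/2; d'=(24−2·-3/2)/(15/2)=18/5
row 3: denom=6−2·4/15=82/15; d'=(3−2·18/5)/(82/15)=-63/82
back: M3=-63/82
back: M2=18/5−4/15·-63/82=156/41
back: M1=-3/2−1/4·156/41=-201/82
M: M0=0, M1=-201/82, M2=156/41, M3=-63/82, M4=0
seg 0: a=-2, c=M0/2=0, d=(M1−M0)/(6·2)=-67/328, b=Δ0−h0·(2M0+M1)/6=54/41
seg 1: a=-1, c=M1/2=-201/164, d=(M2−M1)/(6·2)=171/328, b=Δ1−h1·(2M1+M2)/6=-93/82
seg 2: a=-4, c=M2/2=78/41, d=(M3−M2)/(6·2)=-125/328, b=Δ2−h2·(2M2+M3)/6=9/41
seg 3: a=1, c=M3/2=-63/164, d=(M4−M3)/(6·1)=21/164, b=Δ3−h3·(2M3+M4)/6=267/82
t_q=3 → seg 1, τ=1; S=-1+-93/82·τ+-201/164·τ²+171/328·τ³=-931/328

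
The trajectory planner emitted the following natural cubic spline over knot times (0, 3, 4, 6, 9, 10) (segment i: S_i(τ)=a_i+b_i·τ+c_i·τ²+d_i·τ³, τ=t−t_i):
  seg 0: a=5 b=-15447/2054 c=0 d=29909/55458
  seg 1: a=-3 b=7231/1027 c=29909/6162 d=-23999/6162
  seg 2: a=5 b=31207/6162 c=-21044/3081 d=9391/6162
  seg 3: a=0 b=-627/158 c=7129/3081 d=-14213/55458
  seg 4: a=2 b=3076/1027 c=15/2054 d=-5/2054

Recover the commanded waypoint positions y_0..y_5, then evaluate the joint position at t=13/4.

y_0 = S_0(0) = a_0 = 5
y_1 = S_1(0) = a_1 = -3
y_2 = S_2(0) = a_2 = 5
y_3 = S_3(0) = a_3 = 0
y_4 = S_4(0) = a_4 = 2
y_5 = S_4(1) = 5
t_q=13/4 is in segment 1 (τ=1/4); S_1(τ)=-131097/131456

y_0=5 y_1=-3 y_2=5 y_3=0 y_4=2 y_5=5
S(13/4) = -131097/131456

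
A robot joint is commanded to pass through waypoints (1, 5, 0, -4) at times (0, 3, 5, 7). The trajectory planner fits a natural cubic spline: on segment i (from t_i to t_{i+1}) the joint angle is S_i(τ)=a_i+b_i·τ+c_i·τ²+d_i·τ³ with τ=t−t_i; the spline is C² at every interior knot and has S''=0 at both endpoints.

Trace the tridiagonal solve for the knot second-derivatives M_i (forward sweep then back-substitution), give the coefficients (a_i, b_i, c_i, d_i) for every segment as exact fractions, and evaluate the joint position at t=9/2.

  seg 0: a=1 b=31/12 c=0 d=-5/36
  seg 1: a=5 b=-7/6 c=-5/4 d=7/24
  seg 2: a=0 b=-8/3 c=1/2 d=-1/12
S(9/2) = 91/64

Δ: Δ0=4/3, Δ1=-5/2, Δ2=-2
row 1: diag=10, rhs=-23; c'=1/5, d'=-23/10
row 2: denom=8−2·1/5=38/5; d'=(3−2·-23/10)/(38/5)=1
back: M2=1
back: M1=-23/10−1/5·1=-5/2
M: M0=0, M1=-5/2, M2=1, M3=0
seg 0: a=1, c=M0/2=0, d=(M1−M0)/(6·3)=-5/36, b=Δ0−h0·(2M0+M1)/6=31/12
seg 1: a=5, c=M1/2=-5/4, d=(M2−M1)/(6·2)=7/24, b=Δ1−h1·(2M1+M2)/6=-7/6
seg 2: a=0, c=M2/2=1/2, d=(M3−M2)/(6·2)=-1/12, b=Δ2−h2·(2M2+M3)/6=-8/3
t_q=9/2 → seg 1, τ=3/2; S=5+-7/6·τ+-5/4·τ²+7/24·τ³=91/64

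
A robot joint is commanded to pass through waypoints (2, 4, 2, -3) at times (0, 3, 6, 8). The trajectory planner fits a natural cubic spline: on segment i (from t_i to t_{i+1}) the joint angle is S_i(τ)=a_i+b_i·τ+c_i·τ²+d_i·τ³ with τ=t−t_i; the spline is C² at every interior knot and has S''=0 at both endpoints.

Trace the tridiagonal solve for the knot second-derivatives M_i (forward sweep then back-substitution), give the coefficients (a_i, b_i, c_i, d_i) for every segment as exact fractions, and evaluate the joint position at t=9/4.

Δ: Δ0=2/3, Δ1=-2/3, Δ2=-5/2
row 1: diag=12, rhs=-8; c'=1/4, d'=-2/3
row 2: denom=10−3·1/4=37/4; d'=(-11−3·-2/3)/(37/4)=-36/37
back: M2=-36/37
back: M1=-2/3−1/4·-36/37=-47/111
M: M0=0, M1=-47/111, M2=-36/37, M3=0
seg 0: a=2, c=M0/2=0, d=(M1−M0)/(6·3)=-47/1998, b=Δ0−h0·(2M0+M1)/6=65/74
seg 1: a=4, c=M1/2=-47/222, d=(M2−M1)/(6·3)=-61/1998, b=Δ1−h1·(2M1+M2)/6=9/37
seg 2: a=2, c=M2/2=-18/37, d=(M3−M2)/(6·2)=3/37, b=Δ2−h2·(2M2+M3)/6=-137/74
t_q=9/4 → seg 0, τ=9/4; S=2+65/74·τ+0·τ²+-47/1998·τ³=17563/4736

  seg 0: a=2 b=65/74 c=0 d=-47/1998
  seg 1: a=4 b=9/37 c=-47/222 d=-61/1998
  seg 2: a=2 b=-137/74 c=-18/37 d=3/37
S(9/4) = 17563/4736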